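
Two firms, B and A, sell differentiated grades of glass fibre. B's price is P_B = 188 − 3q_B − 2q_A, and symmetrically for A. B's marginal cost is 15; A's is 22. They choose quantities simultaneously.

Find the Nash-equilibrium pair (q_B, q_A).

Firm B's profit: π = q_B(188 − 3q_B − 2q_A) − 15q_B.
∂π/∂q_B = 173 − 6q_B − 2q_A = 0 ⇒ q_B = 173/6 − (1/3)q_A.
Similarly q_A = 83/3 − (1/3)q_B.
Plugging q_A into B's best response: q_B = 173/6 − (1/3)(83/3 − (1/3)q_B) ⇒ (8/9)q_B = 353/18, so q_B = 22.0625.
Then q_A = 83/3 − (1/3)·22.0625 = 20.3125.

22.0625, 20.3125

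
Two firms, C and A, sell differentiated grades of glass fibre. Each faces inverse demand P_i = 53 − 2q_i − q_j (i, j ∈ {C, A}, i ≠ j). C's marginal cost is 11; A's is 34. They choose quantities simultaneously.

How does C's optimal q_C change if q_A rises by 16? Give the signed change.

Firm C's profit: π = q_C(53 − 2q_C − q_A) − 11q_C.
∂π/∂q_C = 42 − 4q_C − q_A = 0 ⇒ q_C = 10.5 − 0.25q_A.
The reaction-function slope is −0.25, so a 16-unit rise in q_A moves q_C by −0.25 × 16 = −4. C's best response falls — the actions are strategic substitutes.

-4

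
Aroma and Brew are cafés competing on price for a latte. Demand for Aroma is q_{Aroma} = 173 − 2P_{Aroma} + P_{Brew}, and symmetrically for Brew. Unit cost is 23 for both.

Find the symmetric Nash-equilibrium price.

Aroma's profit: π = (P_{Aroma} − 23)(173 − 2P_{Aroma} + P_{Brew}).
∂π/∂P_{Aroma} = 219 − 4P_{Aroma} + P_{Brew} = 0 ⇒ P_{Aroma} = 54.75 + 0.25P_{Brew}.
By symmetry P_{Brew} = P_{Aroma}; substituting into the reaction function, 0.75P_{Aroma} = 54.75 and P_{Aroma} = 73.

73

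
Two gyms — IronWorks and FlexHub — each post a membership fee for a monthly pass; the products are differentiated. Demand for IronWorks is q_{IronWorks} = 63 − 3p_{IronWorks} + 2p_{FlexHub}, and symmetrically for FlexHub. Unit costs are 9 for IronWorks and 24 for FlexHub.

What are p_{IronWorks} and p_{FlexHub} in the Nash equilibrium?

IronWorks's profit: π = (p_{IronWorks} − 9)(63 − 3p_{IronWorks} + 2p_{FlexHub}).
∂π/∂p_{IronWorks} = 90 − 6p_{IronWorks} + 2p_{FlexHub} = 0 ⇒ p_{IronWorks} = 15 + (1/3)p_{FlexHub}.
Similarly p_{FlexHub} = 22.5 + (1/3)p_{IronWorks}.
Substituting the second reaction function into the first: p_{IronWorks} = 15 + (1/3)(22.5 + (1/3)p_{IronWorks}), which gives (8/9)p_{IronWorks} = 22.5 ⇒ p_{IronWorks} = 25.3125.
Then p_{FlexHub} = 22.5 + (1/3)·25.3125 = 30.9375.

25.3125, 30.9375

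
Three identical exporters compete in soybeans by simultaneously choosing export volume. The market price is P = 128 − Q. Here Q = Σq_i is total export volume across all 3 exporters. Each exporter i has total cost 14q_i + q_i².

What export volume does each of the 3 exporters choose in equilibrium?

19

A representative exporter's profit is π_i = q_i(128 − Q) − 14q_i − q_i², with Q = q_i + Σ_{j≠i} q_j.
First-order condition: 114 − 4q_i − Σ_{j≠i} q_j = 0.
Imposing symmetry (q_j = q for all j) turns Σ_{j≠i} q_j into 2q, so 114 = 6q and q = 19.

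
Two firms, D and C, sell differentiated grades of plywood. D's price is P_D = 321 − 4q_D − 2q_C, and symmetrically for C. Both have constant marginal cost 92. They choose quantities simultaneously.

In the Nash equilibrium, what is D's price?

183.6

Firm D's profit: π = q_D(321 − 4q_D − 2q_C) − 92q_D.
∂π/∂q_D = 229 − 8q_D − 2q_C = 0 ⇒ q_D = 28.625 − 0.25q_C.
The game is symmetric, so in equilibrium q_C = q_D: the reaction function gives 1.25q_D = 28.625, hence q_D = 22.9.
P_D = 321 − 4·22.9 − 2·22.9 = 183.6.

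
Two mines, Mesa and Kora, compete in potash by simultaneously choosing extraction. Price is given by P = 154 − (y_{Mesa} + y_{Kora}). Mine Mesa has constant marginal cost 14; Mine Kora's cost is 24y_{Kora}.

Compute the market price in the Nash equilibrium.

Mine Mesa's profit: π = y_{Mesa}(154 − (y_{Mesa} + y_{Kora})) − 14y_{Mesa}.
∂π/∂y_{Mesa} = 140 − 2y_{Mesa} − y_{Kora} = 0, so y_{Mesa} = 70 − 0.5y_{Kora}.
By the same steps for Kora: y_{Kora} = 65 − 0.5y_{Mesa}.
Substituting the second reaction function into the first: y_{Mesa} = 70 − 0.5(65 − 0.5y_{Mesa}), which gives 0.75y_{Mesa} = 37.5 ⇒ y_{Mesa} = 50.
Then y_{Kora} = 65 − 0.5·50 = 40.
Equilibrium price: P = 154 − 90 = 64.

64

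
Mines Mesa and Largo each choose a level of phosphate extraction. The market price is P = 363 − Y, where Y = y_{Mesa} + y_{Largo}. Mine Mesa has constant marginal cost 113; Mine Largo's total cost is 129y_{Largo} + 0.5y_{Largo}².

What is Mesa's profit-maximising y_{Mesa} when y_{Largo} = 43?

103.5

Mine Mesa's profit: π = y_{Mesa}(363 − (y_{Mesa} + y_{Largo})) − 113y_{Mesa}.
∂π/∂y_{Mesa} = 250 − 2y_{Mesa} − y_{Largo} = 0, so y_{Mesa} = 125 − 0.5y_{Largo}.
At y_{Largo} = 43: y_{Mesa} = 125 − 0.5·43 = 103.5.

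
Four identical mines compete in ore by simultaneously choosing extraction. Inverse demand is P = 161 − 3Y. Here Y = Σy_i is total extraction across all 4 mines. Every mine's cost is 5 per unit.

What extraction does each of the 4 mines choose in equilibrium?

10.4

A representative mine's profit is π_i = y_i(161 − 3Y) − 5y_i, with Y = y_i + Σ_{j≠i} y_j.
First-order condition: 156 − 6y_i − 3Σ_{j≠i} y_j = 0.
Imposing symmetry (y_j = y for all j) turns Σ_{j≠i} y_j into 3y, so 156 = 15y and y = 10.4.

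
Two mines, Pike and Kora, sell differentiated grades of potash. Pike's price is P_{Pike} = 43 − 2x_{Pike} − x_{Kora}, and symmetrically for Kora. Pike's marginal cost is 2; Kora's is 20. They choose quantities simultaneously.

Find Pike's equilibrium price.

20.8

Mine Pike's profit: π = x_{Pike}(43 − 2x_{Pike} − x_{Kora}) − 2x_{Pike}.
∂π/∂x_{Pike} = 41 − 4x_{Pike} − x_{Kora} = 0 ⇒ x_{Pike} = 10.25 − 0.25x_{Kora}.
Similarly x_{Kora} = 5.75 − 0.25x_{Pike}.
Plugging x_{Kora} into Pike's best response: x_{Pike} = 10.25 − 0.25(5.75 − 0.25x_{Pike}) ⇒ 0.9375x_{Pike} = 8.8125, so x_{Pike} = 9.4.
Then x_{Kora} = 5.75 − 0.25·9.4 = 3.4.
P_{Pike} = 43 − 2·9.4 − 3.4 = 20.8.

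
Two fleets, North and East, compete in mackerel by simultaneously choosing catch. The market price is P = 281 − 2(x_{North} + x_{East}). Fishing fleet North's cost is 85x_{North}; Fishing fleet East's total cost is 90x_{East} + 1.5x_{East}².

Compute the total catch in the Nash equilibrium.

56.75

Fishing fleet North's profit: π = x_{North}(281 − 2(x_{North} + x_{East})) − 85x_{North}.
∂π/∂x_{North} = 196 − 4x_{North} − 2x_{East} = 0, so x_{North} = 49 − 0.5x_{East}.
For East: ∂π/∂x_{East} = 191 − 7x_{East} − 2x_{North} = 0 ⇒ x_{East} = 191/7 − (2/7)x_{North}.
Substituting the second reaction function into the first: x_{North} = 49 − 0.5(191/7 − (2/7)x_{North}), which gives (6/7)x_{North} = 495/14 ⇒ x_{North} = 41.25.
Then x_{East} = 191/7 − (2/7)·41.25 = 15.5.
Total catch: 41.25 + 15.5 = 56.75.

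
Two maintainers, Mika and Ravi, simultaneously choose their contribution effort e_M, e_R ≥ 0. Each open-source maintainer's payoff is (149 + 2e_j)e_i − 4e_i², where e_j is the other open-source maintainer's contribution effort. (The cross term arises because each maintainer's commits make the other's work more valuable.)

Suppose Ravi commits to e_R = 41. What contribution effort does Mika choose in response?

28.875

Mika's payoff is (149 + 2e_R)e_M − 4e_M².
∂π/∂e_M = 149 + 2e_R − 8e_M = 0, so e_M = 18.625 + 0.25e_R.
At e_R = 41: e_M = 18.625 + 0.25·41 = 28.875.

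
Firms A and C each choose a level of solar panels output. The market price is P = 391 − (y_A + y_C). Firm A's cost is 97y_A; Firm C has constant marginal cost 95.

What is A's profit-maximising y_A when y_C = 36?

Firm A's profit: π = y_A(391 − (y_A + y_C)) − 97y_A.
∂π/∂y_A = 294 − 2y_A − y_C = 0, so y_A = 147 − 0.5y_C.
At y_C = 36: y_A = 147 − 0.5·36 = 129.

129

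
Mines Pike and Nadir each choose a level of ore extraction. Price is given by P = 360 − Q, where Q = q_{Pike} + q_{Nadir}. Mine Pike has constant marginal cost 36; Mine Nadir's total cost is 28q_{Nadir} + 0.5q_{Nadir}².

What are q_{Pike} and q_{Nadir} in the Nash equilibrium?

Mine Pike's profit: π = q_{Pike}(360 − (q_{Pike} + q_{Nadir})) − 36q_{Pike}.
∂π/∂q_{Pike} = 324 − 2q_{Pike} − q_{Nadir} = 0, so q_{Pike} = 162 − 0.5q_{Nadir}.
For Nadir: ∂π/∂q_{Nadir} = 332 − 3q_{Nadir} − q_{Pike} = 0 ⇒ q_{Nadir} = 332/3 − (1/3)q_{Pike}.
Solving the two reaction functions simultaneously: (1 − (−0.5)(−1/3))q_{Pike} = 162 − 0.5·(332/3), so (5/6)q_{Pike} = 320/3 and q_{Pike} = 128.
Then q_{Nadir} = 332/3 − (1/3)·128 = 68.

128, 68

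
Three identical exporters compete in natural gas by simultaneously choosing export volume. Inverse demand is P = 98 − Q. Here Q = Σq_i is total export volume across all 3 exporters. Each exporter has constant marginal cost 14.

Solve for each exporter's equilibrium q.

21

A representative exporter's profit is π_i = q_i(98 − Q) − 14q_i, with Q = q_i + Σ_{j≠i} q_j.
First-order condition: 84 − 2q_i − Σ_{j≠i} q_j = 0.
With identical exporters, set every q_j = q: then 84 − 2q − 2q = 0, i.e. q = 84/4 = 21.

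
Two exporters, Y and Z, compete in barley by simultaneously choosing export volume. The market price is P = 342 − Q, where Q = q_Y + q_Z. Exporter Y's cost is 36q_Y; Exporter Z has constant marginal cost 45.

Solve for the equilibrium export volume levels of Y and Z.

105, 96

Exporter Y's profit: π = q_Y(342 − (q_Y + q_Z)) − 36q_Y.
∂π/∂q_Y = 306 − 2q_Y − q_Z = 0, so q_Y = 153 − 0.5q_Z.
By the same steps for Z: q_Z = 148.5 − 0.5q_Y.
Substituting the second reaction function into the first: q_Y = 153 − 0.5(148.5 − 0.5q_Y), which gives 0.75q_Y = 78.75 ⇒ q_Y = 105.
Then q_Z = 148.5 − 0.5·105 = 96.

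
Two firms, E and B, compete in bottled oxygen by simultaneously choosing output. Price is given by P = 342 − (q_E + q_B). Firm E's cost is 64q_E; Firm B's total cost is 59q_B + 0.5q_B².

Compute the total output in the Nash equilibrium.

167.8

Firm E's profit: π = q_E(342 − (q_E + q_B)) − 64q_E.
∂π/∂q_E = 278 − 2q_E − q_B = 0, so q_E = 139 − 0.5q_B.
For B: ∂π/∂q_B = 283 − 3q_B − q_E = 0 ⇒ q_B = 283/3 − (1/3)q_E.
Solving the two reaction functions simultaneously: (1 − (−0.5)(−1/3))q_E = 139 − 0.5·(283/3), so (5/6)q_E = 551/6 and q_E = 110.2.
Then q_B = 283/3 − (1/3)·110.2 = 57.6.
Total output: 110.2 + 57.6 = 167.8.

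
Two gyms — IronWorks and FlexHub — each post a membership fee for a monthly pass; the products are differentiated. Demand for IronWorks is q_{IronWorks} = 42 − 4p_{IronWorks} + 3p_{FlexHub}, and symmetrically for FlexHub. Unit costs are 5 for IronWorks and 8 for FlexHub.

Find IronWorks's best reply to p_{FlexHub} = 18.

14.5

IronWorks's profit: π = (p_{IronWorks} − 5)(42 − 4p_{IronWorks} + 3p_{FlexHub}).
∂π/∂p_{IronWorks} = 62 − 8p_{IronWorks} + 3p_{FlexHub} = 0 ⇒ p_{IronWorks} = 7.75 + 0.375p_{FlexHub}.
At p_{FlexHub} = 18: p_{IronWorks} = 7.75 + 0.375·18 = 14.5.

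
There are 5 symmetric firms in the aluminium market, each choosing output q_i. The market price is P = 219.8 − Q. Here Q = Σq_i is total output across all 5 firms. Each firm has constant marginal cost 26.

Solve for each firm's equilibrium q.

A representative firm's profit is π_i = q_i(219.8 − Q) − 26q_i, with Q = q_i + Σ_{j≠i} q_j.
First-order condition: 193.8 − 2q_i − Σ_{j≠i} q_j = 0.
In a symmetric equilibrium every firm chooses the same q, so Σ_{j≠i} q_j = 4q. The condition becomes 193.8 − 6q = 0, giving q = 193.8/6 = 32.3.

32.3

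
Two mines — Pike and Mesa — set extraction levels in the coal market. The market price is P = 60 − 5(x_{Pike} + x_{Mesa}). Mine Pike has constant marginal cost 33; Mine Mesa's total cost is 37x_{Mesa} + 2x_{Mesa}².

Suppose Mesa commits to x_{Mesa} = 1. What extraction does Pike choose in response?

2.2

Mine Pike's profit: π = x_{Pike}(60 − 5(x_{Pike} + x_{Mesa})) − 33x_{Pike}.
∂π/∂x_{Pike} = 27 − 10x_{Pike} − 5x_{Mesa} = 0, so x_{Pike} = 2.7 − 0.5x_{Mesa}.
At x_{Mesa} = 1: x_{Pike} = 2.7 − 0.5·1 = 2.2.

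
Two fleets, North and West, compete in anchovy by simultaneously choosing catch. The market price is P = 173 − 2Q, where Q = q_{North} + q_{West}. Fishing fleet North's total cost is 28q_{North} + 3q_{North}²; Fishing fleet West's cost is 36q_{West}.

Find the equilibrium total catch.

38.5

Fishing fleet North's profit: π = q_{North}(173 − 2(q_{North} + q_{West})) − 28q_{North} − 3q_{North}².
∂π/∂q_{North} = 145 − 10q_{North} − 2q_{West} = 0, so q_{North} = 14.5 − 0.2q_{West}.
For West: ∂π/∂q_{West} = 137 − 4q_{West} − 2q_{North} = 0 ⇒ q_{West} = 34.25 − 0.5q_{North}.
Plugging q_{West} into North's best response: q_{North} = 14.5 − 0.2(34.25 − 0.5q_{North}) ⇒ 0.9q_{North} = 7.65, so q_{North} = 8.5.
Then q_{West} = 34.25 − 0.5·8.5 = 30.
Total catch: 8.5 + 30 = 38.5.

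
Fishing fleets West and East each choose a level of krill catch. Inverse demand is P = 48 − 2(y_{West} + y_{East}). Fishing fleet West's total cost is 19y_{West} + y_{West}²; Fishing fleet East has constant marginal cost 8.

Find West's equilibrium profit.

Fishing fleet West's profit: π = y_{West}(48 − 2(y_{West} + y_{East})) − 19y_{West} − y_{West}².
∂π/∂y_{West} = 29 − 6y_{West} − 2y_{East} = 0, so y_{West} = 29/6 − (1/3)y_{East}.
For East: ∂π/∂y_{East} = 40 − 4y_{East} − 2y_{West} = 0 ⇒ y_{East} = 10 − 0.5y_{West}.
Solving the two reaction functions simultaneously: (1 − (−1/3)(−0.5))y_{West} = 29/6 − (1/3)·10, so (5/6)y_{West} = 1.5 and y_{West} = 1.8.
Then y_{East} = 10 − 0.5·1.8 = 9.1.
Price P = 48 − 2·10.9 = 26.2.
West's profit: (26.2 − 19)·1.8 − (1.8)² = 9.72.

9.72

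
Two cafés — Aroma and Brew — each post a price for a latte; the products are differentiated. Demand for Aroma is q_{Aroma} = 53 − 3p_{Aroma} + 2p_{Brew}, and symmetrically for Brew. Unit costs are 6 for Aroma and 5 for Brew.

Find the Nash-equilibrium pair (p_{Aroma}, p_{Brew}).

Aroma's profit: π = (p_{Aroma} − 6)(53 − 3p_{Aroma} + 2p_{Brew}).
∂π/∂p_{Aroma} = 71 − 6p_{Aroma} + 2p_{Brew} = 0 ⇒ p_{Aroma} = 71/6 + (1/3)p_{Brew}.
Similarly p_{Brew} = 34/3 + (1/3)p_{Aroma}.
Solving the two reaction functions simultaneously: (1 − (1/3)(1/3))p_{Aroma} = 71/6 + (1/3)·(34/3), so (8/9)p_{Aroma} = 281/18 and p_{Aroma} = 17.5625.
Then p_{Brew} = 34/3 + (1/3)·17.5625 = 17.1875.

17.5625, 17.1875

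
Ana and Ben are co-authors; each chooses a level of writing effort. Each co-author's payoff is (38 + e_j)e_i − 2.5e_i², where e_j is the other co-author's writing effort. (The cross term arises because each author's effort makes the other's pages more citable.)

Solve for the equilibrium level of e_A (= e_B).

Ana's payoff is (38 + e_B)e_A − 2.5e_A².
∂π/∂e_A = 38 + e_B − 5e_A = 0, so e_A = 7.6 + 0.2e_B.
The game is symmetric, so in equilibrium e_B = e_A: the reaction function gives 0.8e_A = 7.6, hence e_A = 9.5.

9.5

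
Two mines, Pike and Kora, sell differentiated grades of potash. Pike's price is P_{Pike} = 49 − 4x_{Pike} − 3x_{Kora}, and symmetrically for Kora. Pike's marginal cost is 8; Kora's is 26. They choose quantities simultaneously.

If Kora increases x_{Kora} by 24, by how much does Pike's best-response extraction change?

-9

Mine Pike's profit: π = x_{Pike}(49 − 4x_{Pike} − 3x_{Kora}) − 8x_{Pike}.
∂π/∂x_{Pike} = 41 − 8x_{Pike} − 3x_{Kora} = 0 ⇒ x_{Pike} = 5.125 − 0.375x_{Kora}.
The reaction-function slope is −0.375, so a 24-unit rise in x_{Kora} moves x_{Pike} by −0.375 × 24 = −9. Pike's best response falls — the actions are strategic substitutes.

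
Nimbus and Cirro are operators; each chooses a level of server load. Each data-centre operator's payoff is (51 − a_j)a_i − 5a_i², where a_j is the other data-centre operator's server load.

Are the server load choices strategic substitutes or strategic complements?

strategic substitutes

Nimbus's payoff is (51 − a_C)a_N − 5a_N².
∂π/∂a_N = 51 − a_C − 10a_N = 0, so a_N = 5.1 − 0.1a_C.
The best-response slope da_N/da_C = −0.1 < 0: the reaction function is downward-sloping, so the choices are strategic substitutes.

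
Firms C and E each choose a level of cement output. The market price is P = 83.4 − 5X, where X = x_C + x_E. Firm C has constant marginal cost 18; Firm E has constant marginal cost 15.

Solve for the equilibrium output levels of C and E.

4.16, 4.76

Firm C's profit: π = x_C(83.4 − 5(x_C + x_E)) − 18x_C.
∂π/∂x_C = 65.4 − 10x_C − 5x_E = 0, so x_C = 6.54 − 0.5x_E.
By the same steps for E: x_E = 6.84 − 0.5x_C.
Substituting the second reaction function into the first: x_C = 6.54 − 0.5(6.84 − 0.5x_C), which gives 0.75x_C = 3.12 ⇒ x_C = 4.16.
Then x_E = 6.84 − 0.5·4.16 = 4.76.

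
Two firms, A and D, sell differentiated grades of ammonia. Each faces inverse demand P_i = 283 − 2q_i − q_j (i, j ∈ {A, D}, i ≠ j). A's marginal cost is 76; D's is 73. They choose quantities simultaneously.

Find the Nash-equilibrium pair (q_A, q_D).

Firm A's profit: π = q_A(283 − 2q_A − q_D) − 76q_A.
∂π/∂q_A = 207 − 4q_A − q_D = 0 ⇒ q_A = 51.75 − 0.25q_D.
Similarly q_D = 52.5 − 0.25q_A.
Substituting the second reaction function into the first: q_A = 51.75 − 0.25(52.5 − 0.25q_A), which gives 0.9375q_A = 38.625 ⇒ q_A = 41.2.
Then q_D = 52.5 − 0.25·41.2 = 42.2.

41.2, 42.2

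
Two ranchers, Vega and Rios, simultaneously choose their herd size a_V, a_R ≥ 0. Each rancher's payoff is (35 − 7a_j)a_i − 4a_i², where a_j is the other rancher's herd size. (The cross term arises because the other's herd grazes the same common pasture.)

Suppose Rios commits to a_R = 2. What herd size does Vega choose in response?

2.625

Vega's payoff is (35 − 7a_R)a_V − 4a_V².
∂π/∂a_V = 35 − 7a_R − 8a_V = 0, so a_V = 4.375 − 0.875a_R.
At a_R = 2: a_V = 4.375 − 0.875·2 = 2.625.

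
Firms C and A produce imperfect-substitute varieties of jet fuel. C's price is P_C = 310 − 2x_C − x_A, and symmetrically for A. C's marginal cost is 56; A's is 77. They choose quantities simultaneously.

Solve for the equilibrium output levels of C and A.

52.2, 45.2

Firm C's profit: π = x_C(310 − 2x_C − x_A) − 56x_C.
∂π/∂x_C = 254 − 4x_C − x_A = 0 ⇒ x_C = 63.5 − 0.25x_A.
Similarly x_A = 58.25 − 0.25x_C.
Plugging x_A into C's best response: x_C = 63.5 − 0.25(58.25 − 0.25x_C) ⇒ 0.9375x_C = 48.9375, so x_C = 52.2.
Then x_A = 58.25 − 0.25·52.2 = 45.2.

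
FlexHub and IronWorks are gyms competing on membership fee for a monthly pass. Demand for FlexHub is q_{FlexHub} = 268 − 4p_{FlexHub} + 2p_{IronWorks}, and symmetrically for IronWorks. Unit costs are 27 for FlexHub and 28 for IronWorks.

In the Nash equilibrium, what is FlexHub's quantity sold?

FlexHub's profit: π = (p_{FlexHub} − 27)(268 − 4p_{FlexHub} + 2p_{IronWorks}).
∂π/∂p_{FlexHub} = 376 − 8p_{FlexHub} + 2p_{IronWorks} = 0 ⇒ p_{FlexHub} = 47 + 0.25p_{IronWorks}.
Similarly p_{IronWorks} = 47.5 + 0.25p_{FlexHub}.
Plugging p_{IronWorks} into FlexHub's best response: p_{FlexHub} = 47 + 0.25(47.5 + 0.25p_{FlexHub}) ⇒ 0.9375p_{FlexHub} = 58.875, so p_{FlexHub} = 62.8.
Then p_{IronWorks} = 47.5 + 0.25·62.8 = 63.2.
q_{FlexHub} = 268 − 4·62.8 + 2·63.2 = 143.2.

143.2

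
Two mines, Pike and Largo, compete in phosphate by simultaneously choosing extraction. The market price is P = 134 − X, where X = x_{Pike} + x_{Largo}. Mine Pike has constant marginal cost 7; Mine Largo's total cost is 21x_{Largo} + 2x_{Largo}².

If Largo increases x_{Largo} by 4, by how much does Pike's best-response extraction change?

Mine Pike's profit: π = x_{Pike}(134 − (x_{Pike} + x_{Largo})) − 7x_{Pike}.
∂π/∂x_{Pike} = 127 − 2x_{Pike} − x_{Largo} = 0, so x_{Pike} = 63.5 − 0.5x_{Largo}.
The reaction-function slope is −0.5, so a 4-unit rise in x_{Largo} moves x_{Pike} by −0.5 × 4 = −2. Pike's best response falls — the actions are strategic substitutes.

-2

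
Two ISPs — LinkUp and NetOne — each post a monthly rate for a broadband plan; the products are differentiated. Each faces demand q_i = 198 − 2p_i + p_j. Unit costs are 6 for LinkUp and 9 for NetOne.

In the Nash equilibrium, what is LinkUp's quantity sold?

128.8

LinkUp's profit: π = (p_{LinkUp} − 6)(198 − 2p_{LinkUp} + p_{NetOne}).
∂π/∂p_{LinkUp} = 210 − 4p_{LinkUp} + p_{NetOne} = 0 ⇒ p_{LinkUp} = 52.5 + 0.25p_{NetOne}.
Similarly p_{NetOne} = 54 + 0.25p_{LinkUp}.
Plugging p_{NetOne} into LinkUp's best response: p_{LinkUp} = 52.5 + 0.25(54 + 0.25p_{LinkUp}) ⇒ 0.9375p_{LinkUp} = 66, so p_{LinkUp} = 70.4.
Then p_{NetOne} = 54 + 0.25·70.4 = 71.6.
q_{LinkUp} = 198 − 2·70.4 + 71.6 = 128.8.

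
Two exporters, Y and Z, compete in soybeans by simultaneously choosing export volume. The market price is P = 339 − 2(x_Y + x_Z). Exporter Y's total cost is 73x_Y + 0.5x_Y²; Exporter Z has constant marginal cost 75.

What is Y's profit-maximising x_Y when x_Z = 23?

44

Exporter Y's profit: π = x_Y(339 − 2(x_Y + x_Z)) − 73x_Y − 0.5x_Y².
∂π/∂x_Y = 266 − 5x_Y − 2x_Z = 0, so x_Y = 53.2 − 0.4x_Z.
At x_Z = 23: x_Y = 53.2 − 0.4·23 = 44.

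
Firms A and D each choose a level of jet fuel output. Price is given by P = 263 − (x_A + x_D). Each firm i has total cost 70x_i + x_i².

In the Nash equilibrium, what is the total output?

77.2

Firm A's profit: π = x_A(263 − (x_A + x_D)) − 70x_A − x_A².
∂π/∂x_A = 193 − 4x_A − x_D = 0, so x_A = 48.25 − 0.25x_D.
The game is symmetric, so in equilibrium x_D = x_A: the reaction function gives 1.25x_A = 48.25, hence x_A = 38.6.
Total output: 38.6 + 38.6 = 77.2.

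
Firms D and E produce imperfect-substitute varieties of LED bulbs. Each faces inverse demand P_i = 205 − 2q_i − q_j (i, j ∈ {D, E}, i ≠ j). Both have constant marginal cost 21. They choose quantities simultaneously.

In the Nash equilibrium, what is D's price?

94.6

Firm D's profit: π = q_D(205 − 2q_D − q_E) − 21q_D.
∂π/∂q_D = 184 − 4q_D − q_E = 0 ⇒ q_D = 46 − 0.25q_E.
By symmetry q_E = q_D; substituting into the reaction function, 1.25q_D = 46 and q_D = 36.8.
P_D = 205 − 2·36.8 − 36.8 = 94.6.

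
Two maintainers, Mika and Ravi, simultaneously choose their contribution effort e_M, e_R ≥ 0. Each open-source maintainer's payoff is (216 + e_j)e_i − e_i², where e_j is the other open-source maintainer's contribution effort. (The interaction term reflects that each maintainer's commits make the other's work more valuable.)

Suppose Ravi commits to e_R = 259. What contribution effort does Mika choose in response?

Mika's payoff is (216 + e_R)e_M − e_M².
∂π/∂e_M = 216 + e_R − 2e_M = 0, so e_M = 108 + 0.5e_R.
At e_R = 259: e_M = 108 + 0.5·259 = 237.5.

237.5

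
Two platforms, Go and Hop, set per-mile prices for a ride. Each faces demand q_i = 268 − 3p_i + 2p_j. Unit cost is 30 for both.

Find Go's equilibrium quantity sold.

Go's profit: π = (p_{Go} − 30)(268 − 3p_{Go} + 2p_{Hop}).
∂π/∂p_{Go} = 358 − 6p_{Go} + 2p_{Hop} = 0 ⇒ p_{Go} = 179/3 + (1/3)p_{Hop}.
By symmetry p_{Hop} = p_{Go}; substituting into the reaction function, (2/3)p_{Go} = 179/3 and p_{Go} = 89.5.
q_{Go} = 268 − 3·89.5 + 2·89.5 = 178.5.

178.5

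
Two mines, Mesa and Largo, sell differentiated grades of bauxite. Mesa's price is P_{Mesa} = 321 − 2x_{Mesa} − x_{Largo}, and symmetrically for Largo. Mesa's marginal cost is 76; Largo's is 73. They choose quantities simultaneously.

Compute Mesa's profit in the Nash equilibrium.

4762.88

Mine Mesa's profit: π = x_{Mesa}(321 − 2x_{Mesa} − x_{Largo}) − 76x_{Mesa}.
∂π/∂x_{Mesa} = 245 − 4x_{Mesa} − x_{Largo} = 0 ⇒ x_{Mesa} = 61.25 − 0.25x_{Largo}.
Similarly x_{Largo} = 62 − 0.25x_{Mesa}.
Solving the two reaction functions simultaneously: (1 − (−0.25)(−0.25))x_{Mesa} = 61.25 − 0.25·62, so 0.9375x_{Mesa} = 45.75 and x_{Mesa} = 48.8.
Then x_{Largo} = 62 − 0.25·48.8 = 49.8.
P_{Mesa} = 321 − 2·48.8 − 49.8 = 173.6.
Profit = (173.6 − 76)·48.8 = 4762.88.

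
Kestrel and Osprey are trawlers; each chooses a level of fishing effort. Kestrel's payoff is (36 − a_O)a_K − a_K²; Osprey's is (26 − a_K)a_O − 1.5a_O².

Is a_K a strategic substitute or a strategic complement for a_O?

strategic substitutes

Expanding Kestrel's payoff: 36a_K − a_Oa_K − a_K².
∂π/∂a_K = 36 − a_O − 2a_K = 0, so a_K = 18 − 0.5a_O.
The best-response slope da_K/da_O = −0.5 < 0: the reaction function is downward-sloping, so the choices are strategic substitutes.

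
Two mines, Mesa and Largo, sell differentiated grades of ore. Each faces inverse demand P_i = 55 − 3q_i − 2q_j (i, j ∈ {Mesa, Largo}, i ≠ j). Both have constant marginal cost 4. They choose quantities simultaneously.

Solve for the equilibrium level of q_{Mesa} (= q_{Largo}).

Mine Mesa's profit: π = q_{Mesa}(55 − 3q_{Mesa} − 2q_{Largo}) − 4q_{Mesa}.
∂π/∂q_{Mesa} = 51 − 6q_{Mesa} − 2q_{Largo} = 0 ⇒ q_{Mesa} = 8.5 − (1/3)q_{Largo}.
The game is symmetric, so in equilibrium q_{Largo} = q_{Mesa}: the reaction function gives (4/3)q_{Mesa} = 8.5, hence q_{Mesa} = 6.375.

6.375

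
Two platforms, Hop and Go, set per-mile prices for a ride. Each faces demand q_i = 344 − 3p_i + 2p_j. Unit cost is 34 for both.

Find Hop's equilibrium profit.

Hop's profit: π = (p_{Hop} − 34)(344 − 3p_{Hop} + 2p_{Go}).
∂π/∂p_{Hop} = 446 − 6p_{Hop} + 2p_{Go} = 0 ⇒ p_{Hop} = 223/3 + (1/3)p_{Go}.
Setting p_{Hop} = p_{Go} in the reaction function: p_{Hop} = 223/3 + (1/3)p_{Hop}, so p_{Hop} = (223/3) / (2/3) = 111.5.
q_{Hop} = 344 − 3·111.5 + 2·111.5 = 232.5.
Profit = (111.5 − 34)·232.5 = 18018.75.

18018.75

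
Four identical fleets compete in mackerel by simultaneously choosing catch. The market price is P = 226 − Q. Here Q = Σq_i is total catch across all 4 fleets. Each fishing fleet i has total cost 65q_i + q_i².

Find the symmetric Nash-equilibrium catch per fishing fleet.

A representative fishing fleet's profit is π_i = q_i(226 − Q) − 65q_i − q_i², with Q = q_i + Σ_{j≠i} q_j.
First-order condition: 161 − 4q_i − Σ_{j≠i} q_j = 0.
In a symmetric equilibrium every fishing fleet chooses the same q, so Σ_{j≠i} q_j = 3q. The condition becomes 161 − 7q = 0, giving q = 161/7 = 23.

23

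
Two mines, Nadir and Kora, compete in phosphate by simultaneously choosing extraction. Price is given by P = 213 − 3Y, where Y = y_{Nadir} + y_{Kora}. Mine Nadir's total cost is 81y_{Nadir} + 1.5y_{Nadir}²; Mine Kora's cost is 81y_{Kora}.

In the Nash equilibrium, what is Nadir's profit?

348.48

Mine Nadir's profit: π = y_{Nadir}(213 − 3(y_{Nadir} + y_{Kora})) − 81y_{Nadir} − 1.5y_{Nadir}².
∂π/∂y_{Nadir} = 132 − 9y_{Nadir} − 3y_{Kora} = 0, so y_{Nadir} = 44/3 − (1/3)y_{Kora}.
For Kora: ∂π/∂y_{Kora} = 132 − 6y_{Kora} − 3y_{Nadir} = 0 ⇒ y_{Kora} = 22 − 0.5y_{Nadir}.
Solving the two reaction functions simultaneously: (1 − (−1/3)(−0.5))y_{Nadir} = 44/3 − (1/3)·22, so (5/6)y_{Nadir} = 22/3 and y_{Nadir} = 8.8.
Then y_{Kora} = 22 − 0.5·8.8 = 17.6.
Price P = 213 − 3·26.4 = 133.8.
Nadir's profit: (133.8 − 81)·8.8 − 1.5(8.8)² = 348.48.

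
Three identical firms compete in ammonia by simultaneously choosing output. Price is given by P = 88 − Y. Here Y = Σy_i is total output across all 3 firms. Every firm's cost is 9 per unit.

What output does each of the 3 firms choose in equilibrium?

A representative firm's profit is π_i = y_i(88 − Y) − 9y_i, with Y = y_i + Σ_{j≠i} y_j.
First-order condition: 79 − 2y_i − Σ_{j≠i} y_j = 0.
In a symmetric equilibrium every firm chooses the same y, so Σ_{j≠i} y_j = 2y. The condition becomes 79 − 4y = 0, giving y = 79/4 = 19.75.

19.75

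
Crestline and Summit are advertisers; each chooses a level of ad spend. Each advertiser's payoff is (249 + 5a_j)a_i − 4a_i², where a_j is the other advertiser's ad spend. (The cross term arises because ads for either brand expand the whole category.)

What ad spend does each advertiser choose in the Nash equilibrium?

83

Crestline's payoff is (249 + 5a_S)a_C − 4a_C².
∂π/∂a_C = 249 + 5a_S − 8a_C = 0, so a_C = 31.125 + 0.625a_S.
By symmetry a_S = a_C; substituting into the reaction function, 0.375a_C = 31.125 and a_C = 83.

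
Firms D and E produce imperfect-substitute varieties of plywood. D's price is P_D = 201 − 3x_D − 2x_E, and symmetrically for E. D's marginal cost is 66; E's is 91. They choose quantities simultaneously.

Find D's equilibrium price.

Firm D's profit: π = x_D(201 − 3x_D − 2x_E) − 66x_D.
∂π/∂x_D = 135 − 6x_D − 2x_E = 0 ⇒ x_D = 22.5 − (1/3)x_E.
Similarly x_E = 55/3 − (1/3)x_D.
Substituting the second reaction function into the first: x_D = 22.5 − (1/3)(55/3 − (1/3)x_D), which gives (8/9)x_D = 295/18 ⇒ x_D = 18.4375.
Then x_E = 55/3 − (1/3)·18.4375 = 12.1875.
P_D = 201 − 3·18.4375 − 2·12.1875 = 121.3125.

121.3125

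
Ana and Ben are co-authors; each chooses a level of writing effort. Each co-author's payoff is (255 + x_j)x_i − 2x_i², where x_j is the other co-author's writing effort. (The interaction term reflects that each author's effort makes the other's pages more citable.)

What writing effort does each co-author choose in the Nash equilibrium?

85

Ana's payoff is (255 + x_B)x_A − 2x_A².
∂π/∂x_A = 255 + x_B − 4x_A = 0, so x_A = 63.75 + 0.25x_B.
The game is symmetric, so in equilibrium x_B = x_A: the reaction function gives 0.75x_A = 63.75, hence x_A = 85.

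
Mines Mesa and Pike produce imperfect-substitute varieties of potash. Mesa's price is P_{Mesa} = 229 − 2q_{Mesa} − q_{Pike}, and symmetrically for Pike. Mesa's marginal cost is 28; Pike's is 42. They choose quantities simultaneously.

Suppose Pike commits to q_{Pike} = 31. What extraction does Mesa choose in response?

Mine Mesa's profit: π = q_{Mesa}(229 − 2q_{Mesa} − q_{Pike}) − 28q_{Mesa}.
∂π/∂q_{Mesa} = 201 − 4q_{Mesa} − q_{Pike} = 0 ⇒ q_{Mesa} = 50.25 − 0.25q_{Pike}.
At q_{Pike} = 31: q_{Mesa} = 50.25 − 0.25·31 = 42.5.

42.5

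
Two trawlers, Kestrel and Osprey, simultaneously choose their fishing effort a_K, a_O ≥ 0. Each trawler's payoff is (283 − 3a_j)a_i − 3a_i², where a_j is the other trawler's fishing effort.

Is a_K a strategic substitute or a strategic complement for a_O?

Kestrel's payoff is (283 − 3a_O)a_K − 3a_K².
∂π/∂a_K = 283 − 3a_O − 6a_K = 0, so a_K = 283/6 − 0.5a_O.
The best-response slope da_K/da_O = −0.5 < 0: the reaction function is downward-sloping, so the choices are strategic substitutes.

strategic substitutes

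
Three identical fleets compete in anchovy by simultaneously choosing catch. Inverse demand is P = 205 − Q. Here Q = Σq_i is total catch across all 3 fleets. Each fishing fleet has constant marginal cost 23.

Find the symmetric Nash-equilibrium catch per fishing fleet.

A representative fishing fleet's profit is π_i = q_i(205 − Q) − 23q_i, with Q = q_i + Σ_{j≠i} q_j.
First-order condition: 182 − 2q_i − Σ_{j≠i} q_j = 0.
In a symmetric equilibrium every fishing fleet chooses the same q, so Σ_{j≠i} q_j = 2q. The condition becomes 182 − 4q = 0, giving q = 182/4 = 45.5.

45.5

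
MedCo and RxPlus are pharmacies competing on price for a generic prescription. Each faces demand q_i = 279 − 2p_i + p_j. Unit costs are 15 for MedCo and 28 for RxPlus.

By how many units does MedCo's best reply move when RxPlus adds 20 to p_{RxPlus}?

MedCo's profit: π = (p_{MedCo} − 15)(279 − 2p_{MedCo} + p_{RxPlus}).
∂π/∂p_{MedCo} = 309 − 4p_{MedCo} + p_{RxPlus} = 0 ⇒ p_{MedCo} = 77.25 + 0.25p_{RxPlus}.
The reaction-function slope is 0.25, so a 20-unit rise in p_{RxPlus} moves p_{MedCo} by 0.25 × 20 = 5. MedCo's best response rises — the actions are strategic complements.

5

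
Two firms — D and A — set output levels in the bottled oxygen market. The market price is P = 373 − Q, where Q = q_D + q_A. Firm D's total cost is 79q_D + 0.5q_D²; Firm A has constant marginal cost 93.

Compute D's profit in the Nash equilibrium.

Firm D's profit: π = q_D(373 − (q_D + q_A)) − 79q_D − 0.5q_D².
∂π/∂q_D = 294 − 3q_D − q_A = 0, so q_D = 98 − (1/3)q_A.
For A: ∂π/∂q_A = 280 − 2q_A − q_D = 0 ⇒ q_A = 140 − 0.5q_D.
Solving the two reaction functions simultaneously: (1 − (−1/3)(−0.5))q_D = 98 − (1/3)·140, so (5/6)q_D = 154/3 and q_D = 61.6.
Then q_A = 140 − 0.5·61.6 = 109.2.
Price P = 373 − 170.8 = 202.2.
D's profit: (202.2 − 79)·61.6 − 0.5(61.6)² = 5691.84.

5691.84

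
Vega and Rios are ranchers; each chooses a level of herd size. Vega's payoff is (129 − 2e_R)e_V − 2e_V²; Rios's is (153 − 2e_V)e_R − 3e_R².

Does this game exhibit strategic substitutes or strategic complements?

strategic substitutes

Expanding Vega's payoff: 129e_V − 2e_Re_V − 2e_V².
∂π/∂e_V = 129 − 2e_R − 4e_V = 0, so e_V = 32.25 − 0.5e_R.
The best-response slope de_V/de_R = −0.5 < 0: the reaction function is downward-sloping, so the choices are strategic substitutes.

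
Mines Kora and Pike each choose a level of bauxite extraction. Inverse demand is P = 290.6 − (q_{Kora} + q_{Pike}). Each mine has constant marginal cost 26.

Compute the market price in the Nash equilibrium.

114.2

Mine Kora's profit: π = q_{Kora}(290.6 − (q_{Kora} + q_{Pike})) − 26q_{Kora}.
∂π/∂q_{Kora} = 264.6 − 2q_{Kora} − q_{Pike} = 0, so q_{Kora} = 132.3 − 0.5q_{Pike}.
Setting q_{Kora} = q_{Pike} in the reaction function: q_{Kora} = 132.3 − 0.5q_{Kora}, so q_{Kora} = 132.3 / 1.5 = 88.2.
Equilibrium price: P = 290.6 − 176.4 = 114.2.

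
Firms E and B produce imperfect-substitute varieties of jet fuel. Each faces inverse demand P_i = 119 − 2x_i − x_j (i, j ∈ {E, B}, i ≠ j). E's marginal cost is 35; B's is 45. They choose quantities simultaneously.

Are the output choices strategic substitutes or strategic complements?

strategic substitutes

Firm E's profit: π = x_E(119 − 2x_E − x_B) − 35x_E.
∂π/∂x_E = 84 − 4x_E − x_B = 0 ⇒ x_E = 21 − 0.25x_B.
The best-response slope dx_E/dx_B = −0.25 < 0: the reaction function is downward-sloping, so the choices are strategic substitutes.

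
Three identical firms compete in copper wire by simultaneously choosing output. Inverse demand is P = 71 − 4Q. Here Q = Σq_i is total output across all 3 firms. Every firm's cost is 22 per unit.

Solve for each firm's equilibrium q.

3.0625

A representative firm's profit is π_i = q_i(71 − 4Q) − 22q_i, with Q = q_i + Σ_{j≠i} q_j.
First-order condition: 49 − 8q_i − 4Σ_{j≠i} q_j = 0.
In a symmetric equilibrium every firm chooses the same q, so Σ_{j≠i} q_j = 2q. The condition becomes 49 − 16q = 0, giving q = 49/16 = 3.0625.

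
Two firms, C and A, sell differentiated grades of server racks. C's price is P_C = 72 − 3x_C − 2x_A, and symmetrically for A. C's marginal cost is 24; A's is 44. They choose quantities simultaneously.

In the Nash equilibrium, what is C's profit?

Firm C's profit: π = x_C(72 − 3x_C − 2x_A) − 24x_C.
∂π/∂x_C = 48 − 6x_C − 2x_A = 0 ⇒ x_C = 8 − (1/3)x_A.
Similarly x_A = 14/3 − (1/3)x_C.
Plugging x_A into C's best response: x_C = 8 − (1/3)(14/3 − (1/3)x_C) ⇒ (8/9)x_C = 58/9, so x_C = 7.25.
Then x_A = 14/3 − (1/3)·7.25 = 2.25.
P_C = 72 − 3·7.25 − 2·2.25 = 45.75.
Profit = (45.75 − 24)·7.25 = 157.6875.

157.6875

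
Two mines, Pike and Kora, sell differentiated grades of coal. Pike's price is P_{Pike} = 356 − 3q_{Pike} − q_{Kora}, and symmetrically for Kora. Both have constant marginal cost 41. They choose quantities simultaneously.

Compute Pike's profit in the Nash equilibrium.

Mine Pike's profit: π = q_{Pike}(356 − 3q_{Pike} − q_{Kora}) − 41q_{Pike}.
∂π/∂q_{Pike} = 315 − 6q_{Pike} − q_{Kora} = 0 ⇒ q_{Pike} = 52.5 − (1/6)q_{Kora}.
Setting q_{Pike} = q_{Kora} in the reaction function: q_{Pike} = 52.5 − (1/6)q_{Pike}, so q_{Pike} = 52.5 / (7/6) = 45.
P_{Pike} = 356 − 3·45 − 45 = 176.
Profit = (176 − 41)·45 = 6075.

6075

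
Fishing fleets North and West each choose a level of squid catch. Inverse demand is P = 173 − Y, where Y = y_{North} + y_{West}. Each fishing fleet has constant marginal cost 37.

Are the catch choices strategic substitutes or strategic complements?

Fishing fleet North's profit: π = y_{North}(173 − (y_{North} + y_{West})) − 37y_{North}.
∂π/∂y_{North} = 136 − 2y_{North} − y_{West} = 0, so y_{North} = 68 − 0.5y_{West}.
The best-response slope dy_{North}/dy_{West} = −0.5 < 0: the reaction function is downward-sloping, so the choices are strategic substitutes.

strategic substitutes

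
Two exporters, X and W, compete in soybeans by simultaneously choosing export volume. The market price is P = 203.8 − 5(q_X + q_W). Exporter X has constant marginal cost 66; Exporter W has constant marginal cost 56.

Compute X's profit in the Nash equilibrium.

362.952

Exporter X's profit: π = q_X(203.8 − 5(q_X + q_W)) − 66q_X.
∂π/∂q_X = 137.8 − 10q_X − 5q_W = 0, so q_X = 13.78 − 0.5q_W.
By the same steps for W: q_W = 14.78 − 0.5q_X.
Plugging q_W into X's best response: q_X = 13.78 − 0.5(14.78 − 0.5q_X) ⇒ 0.75q_X = 6.39, so q_X = 8.52.
Then q_W = 14.78 − 0.5·8.52 = 10.52.
Price P = 203.8 − 5·19.04 = 108.6.
X's profit: (108.6 − 66)·8.52 = 362.952.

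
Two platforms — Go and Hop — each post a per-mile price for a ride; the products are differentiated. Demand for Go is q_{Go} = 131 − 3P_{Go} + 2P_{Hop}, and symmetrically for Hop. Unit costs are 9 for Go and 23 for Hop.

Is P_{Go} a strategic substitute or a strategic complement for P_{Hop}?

Go's profit: π = (P_{Go} − 9)(131 − 3P_{Go} + 2P_{Hop}).
∂π/∂P_{Go} = 158 − 6P_{Go} + 2P_{Hop} = 0 ⇒ P_{Go} = 79/3 + (1/3)P_{Hop}.
The best-response slope dP_{Go}/dP_{Hop} = 1/3 > 0: the reaction function is upward-sloping, so the choices are strategic complements.

strategic complements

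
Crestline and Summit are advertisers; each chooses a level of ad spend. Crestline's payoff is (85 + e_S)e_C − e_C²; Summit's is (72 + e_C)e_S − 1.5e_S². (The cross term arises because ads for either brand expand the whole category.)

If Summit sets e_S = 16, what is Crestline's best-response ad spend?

Expanding Crestline's payoff: 85e_C + e_Se_C − e_C².
∂π/∂e_C = 85 + e_S − 2e_C = 0, so e_C = 42.5 + 0.5e_S.
At e_S = 16: e_C = 42.5 + 0.5·16 = 50.5.

50.5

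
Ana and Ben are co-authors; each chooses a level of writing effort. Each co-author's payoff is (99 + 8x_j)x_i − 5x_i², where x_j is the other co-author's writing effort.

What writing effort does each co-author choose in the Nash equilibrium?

Ana's payoff is (99 + 8x_B)x_A − 5x_A².
∂π/∂x_A = 99 + 8x_B − 10x_A = 0, so x_A = 9.9 + 0.8x_B.
The game is symmetric, so in equilibrium x_B = x_A: the reaction function gives 0.2x_A = 9.9, hence x_A = 49.5.

49.5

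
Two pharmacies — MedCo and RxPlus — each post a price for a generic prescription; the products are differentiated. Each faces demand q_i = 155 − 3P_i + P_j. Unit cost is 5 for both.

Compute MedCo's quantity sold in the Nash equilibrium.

MedCo's profit: π = (P_{MedCo} − 5)(155 − 3P_{MedCo} + P_{RxPlus}).
∂π/∂P_{MedCo} = 170 − 6P_{MedCo} + P_{RxPlus} = 0 ⇒ P_{MedCo} = 85/3 + (1/6)P_{RxPlus}.
By symmetry P_{RxPlus} = P_{MedCo}; substituting into the reaction function, (5/6)P_{MedCo} = 85/3 and P_{MedCo} = 34.
q_{MedCo} = 155 − 3·34 + 34 = 87.

87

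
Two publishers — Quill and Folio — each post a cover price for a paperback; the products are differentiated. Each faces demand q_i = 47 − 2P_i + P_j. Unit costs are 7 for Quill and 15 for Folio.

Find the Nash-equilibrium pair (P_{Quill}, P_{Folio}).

21.4, 24.6

Quill's profit: π = (P_{Quill} − 7)(47 − 2P_{Quill} + P_{Folio}).
∂π/∂P_{Quill} = 61 − 4P_{Quill} + P_{Folio} = 0 ⇒ P_{Quill} = 15.25 + 0.25P_{Folio}.
Similarly P_{Folio} = 19.25 + 0.25P_{Quill}.
Substituting the second reaction function into the first: P_{Quill} = 15.25 + 0.25(19.25 + 0.25P_{Quill}), which gives 0.9375P_{Quill} = 20.0625 ⇒ P_{Quill} = 21.4.
Then P_{Folio} = 19.25 + 0.25·21.4 = 24.6.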